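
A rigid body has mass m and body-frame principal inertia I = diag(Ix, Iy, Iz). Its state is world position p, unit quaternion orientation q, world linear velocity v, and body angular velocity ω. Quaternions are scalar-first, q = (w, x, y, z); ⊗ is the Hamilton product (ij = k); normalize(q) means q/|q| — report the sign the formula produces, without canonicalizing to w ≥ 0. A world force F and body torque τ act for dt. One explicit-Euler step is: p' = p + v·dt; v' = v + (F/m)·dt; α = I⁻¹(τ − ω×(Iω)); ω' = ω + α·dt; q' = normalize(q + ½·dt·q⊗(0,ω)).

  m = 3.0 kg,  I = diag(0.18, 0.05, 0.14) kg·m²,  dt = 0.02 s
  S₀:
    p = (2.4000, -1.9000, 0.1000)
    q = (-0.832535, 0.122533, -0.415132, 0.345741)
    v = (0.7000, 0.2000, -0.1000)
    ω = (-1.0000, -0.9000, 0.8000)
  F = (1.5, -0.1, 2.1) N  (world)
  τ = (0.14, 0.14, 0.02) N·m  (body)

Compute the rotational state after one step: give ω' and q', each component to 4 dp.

angular accel α = (1.1378, 3.4400, 0.9786)
ω + α·dt = (-0.9772, -0.8312, 0.8196)
2q̇ = q⊗(0,ω) = (-0.5276786, 0.8115963, 0.3055141, -1.1914397)
q + ½dt·q⊗(0,ω), renormalized = (-0.8377, 0.1306, -0.4120, 0.3338)

ω' = (-0.9772, -0.8312, 0.8196)
q' = (-0.8377, 0.1306, -0.4120, 0.3338)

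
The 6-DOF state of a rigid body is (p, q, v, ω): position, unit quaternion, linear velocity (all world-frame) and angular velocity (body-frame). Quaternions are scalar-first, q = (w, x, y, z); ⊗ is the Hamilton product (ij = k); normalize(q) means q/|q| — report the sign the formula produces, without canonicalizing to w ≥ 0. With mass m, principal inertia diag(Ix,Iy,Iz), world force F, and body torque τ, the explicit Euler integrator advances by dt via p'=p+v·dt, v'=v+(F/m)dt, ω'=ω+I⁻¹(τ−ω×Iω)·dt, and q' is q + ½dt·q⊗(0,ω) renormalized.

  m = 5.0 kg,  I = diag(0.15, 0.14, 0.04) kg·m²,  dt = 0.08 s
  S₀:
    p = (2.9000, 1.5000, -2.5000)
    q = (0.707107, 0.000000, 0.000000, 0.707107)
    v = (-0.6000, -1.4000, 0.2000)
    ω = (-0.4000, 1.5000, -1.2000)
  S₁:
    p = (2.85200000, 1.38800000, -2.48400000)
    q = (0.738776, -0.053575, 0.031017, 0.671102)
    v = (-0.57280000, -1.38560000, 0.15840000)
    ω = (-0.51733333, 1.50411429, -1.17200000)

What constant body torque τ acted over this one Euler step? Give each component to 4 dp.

rate change Δω = (-0.11733333, 0.00411429, 0.02800000)
gyro term ω₀×Iω₀ = (0.1800, 0.0528, 0.0060)
I·α + gyro = (-0.0400, 0.0600, 0.0200)

τ = (-0.0400, 0.0600, 0.0200)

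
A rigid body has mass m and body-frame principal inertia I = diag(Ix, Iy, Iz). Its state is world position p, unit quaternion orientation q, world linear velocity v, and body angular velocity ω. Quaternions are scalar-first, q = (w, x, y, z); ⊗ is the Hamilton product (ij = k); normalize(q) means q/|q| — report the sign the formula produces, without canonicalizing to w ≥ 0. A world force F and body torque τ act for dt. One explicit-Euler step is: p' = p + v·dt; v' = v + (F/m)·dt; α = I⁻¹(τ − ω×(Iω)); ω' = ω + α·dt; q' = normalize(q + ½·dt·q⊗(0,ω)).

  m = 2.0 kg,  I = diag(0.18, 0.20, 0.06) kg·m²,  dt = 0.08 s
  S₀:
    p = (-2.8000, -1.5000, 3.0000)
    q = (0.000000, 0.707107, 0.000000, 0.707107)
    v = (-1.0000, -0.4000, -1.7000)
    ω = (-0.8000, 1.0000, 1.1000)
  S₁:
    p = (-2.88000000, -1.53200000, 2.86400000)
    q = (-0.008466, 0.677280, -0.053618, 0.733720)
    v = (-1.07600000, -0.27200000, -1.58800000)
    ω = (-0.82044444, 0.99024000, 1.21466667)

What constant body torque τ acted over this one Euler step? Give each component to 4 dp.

ω₁ − ω₀ = (-0.02044444, -0.00976000, 0.11466667)
precession coupling = (-0.1540, -0.1056, -0.0160)
I·α + gyro = (-0.2000, -0.1300, 0.0700)

τ = (-0.2000, -0.1300, 0.0700)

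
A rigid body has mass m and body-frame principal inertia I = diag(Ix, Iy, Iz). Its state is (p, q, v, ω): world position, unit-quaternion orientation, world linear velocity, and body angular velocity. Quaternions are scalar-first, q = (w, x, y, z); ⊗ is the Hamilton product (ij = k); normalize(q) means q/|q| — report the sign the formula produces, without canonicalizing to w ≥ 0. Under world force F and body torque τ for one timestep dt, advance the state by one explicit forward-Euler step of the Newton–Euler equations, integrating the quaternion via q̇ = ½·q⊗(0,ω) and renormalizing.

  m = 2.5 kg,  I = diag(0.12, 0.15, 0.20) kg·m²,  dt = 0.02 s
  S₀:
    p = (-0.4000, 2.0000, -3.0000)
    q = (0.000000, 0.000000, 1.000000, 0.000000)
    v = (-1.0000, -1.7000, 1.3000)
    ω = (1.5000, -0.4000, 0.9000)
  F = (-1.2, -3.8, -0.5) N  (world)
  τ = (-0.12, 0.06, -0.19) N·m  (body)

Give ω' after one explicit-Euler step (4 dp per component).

ω' = (1.4830, -0.3776, 0.8828)

gyro term ω×Iω = (-0.0180, -0.1080, -0.0180)
α = I⁻¹(τ − ω×Iω) = (-0.8500, 1.1200, -0.8600)
new body rate ω' = (1.4830, -0.3776, 0.8828)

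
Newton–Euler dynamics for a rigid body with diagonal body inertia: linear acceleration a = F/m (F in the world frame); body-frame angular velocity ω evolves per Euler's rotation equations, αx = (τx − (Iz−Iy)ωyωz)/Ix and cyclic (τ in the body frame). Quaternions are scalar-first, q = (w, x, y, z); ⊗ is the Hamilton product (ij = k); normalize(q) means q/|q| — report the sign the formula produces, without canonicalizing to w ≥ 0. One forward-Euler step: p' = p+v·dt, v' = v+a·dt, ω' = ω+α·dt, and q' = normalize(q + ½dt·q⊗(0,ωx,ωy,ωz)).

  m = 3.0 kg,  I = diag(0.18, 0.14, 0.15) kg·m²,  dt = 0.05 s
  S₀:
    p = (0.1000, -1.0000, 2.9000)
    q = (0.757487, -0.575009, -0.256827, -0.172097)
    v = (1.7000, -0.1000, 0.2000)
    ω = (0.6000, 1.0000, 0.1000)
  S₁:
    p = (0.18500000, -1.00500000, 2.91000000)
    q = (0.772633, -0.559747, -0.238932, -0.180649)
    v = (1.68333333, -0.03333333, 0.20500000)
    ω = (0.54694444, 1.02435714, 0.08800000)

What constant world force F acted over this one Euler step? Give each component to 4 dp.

F = (-1.0000, 4.0000, 0.3000)

Δv = v₁−v₀ = (-0.01666667, 0.06666667, 0.00500000)
m·(v₁−v₀)/dt = (-1.0000, 4.0000, 0.3000)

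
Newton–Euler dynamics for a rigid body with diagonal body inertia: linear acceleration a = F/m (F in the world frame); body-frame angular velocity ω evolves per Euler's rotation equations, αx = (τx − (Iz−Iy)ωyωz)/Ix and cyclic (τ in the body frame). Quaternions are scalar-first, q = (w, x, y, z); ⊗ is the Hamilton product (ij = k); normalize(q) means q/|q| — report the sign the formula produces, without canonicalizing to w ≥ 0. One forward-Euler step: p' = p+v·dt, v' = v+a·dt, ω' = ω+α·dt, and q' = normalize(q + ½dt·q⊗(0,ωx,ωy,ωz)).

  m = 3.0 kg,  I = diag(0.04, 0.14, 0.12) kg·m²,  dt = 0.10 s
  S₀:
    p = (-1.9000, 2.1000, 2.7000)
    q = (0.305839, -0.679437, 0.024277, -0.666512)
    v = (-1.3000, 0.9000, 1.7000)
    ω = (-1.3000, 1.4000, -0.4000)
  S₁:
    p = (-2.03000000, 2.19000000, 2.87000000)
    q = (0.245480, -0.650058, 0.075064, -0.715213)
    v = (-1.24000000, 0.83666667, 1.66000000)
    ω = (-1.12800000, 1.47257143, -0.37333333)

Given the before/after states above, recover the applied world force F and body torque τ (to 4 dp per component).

velocity change Δv = (0.06000000, -0.06333333, -0.04000000)
F = m·Δv/dt = (1.8000, -1.9000, -1.2000)
ω₁ − ω₀ = (0.17200000, 0.07257143, 0.02666667)
precession coupling = (0.0112, -0.0416, -0.1820)
applied torque τ = (0.0800, 0.0600, -0.1500)

F = (1.8000, -1.9000, -1.2000)
τ = (0.0800, 0.0600, -0.1500)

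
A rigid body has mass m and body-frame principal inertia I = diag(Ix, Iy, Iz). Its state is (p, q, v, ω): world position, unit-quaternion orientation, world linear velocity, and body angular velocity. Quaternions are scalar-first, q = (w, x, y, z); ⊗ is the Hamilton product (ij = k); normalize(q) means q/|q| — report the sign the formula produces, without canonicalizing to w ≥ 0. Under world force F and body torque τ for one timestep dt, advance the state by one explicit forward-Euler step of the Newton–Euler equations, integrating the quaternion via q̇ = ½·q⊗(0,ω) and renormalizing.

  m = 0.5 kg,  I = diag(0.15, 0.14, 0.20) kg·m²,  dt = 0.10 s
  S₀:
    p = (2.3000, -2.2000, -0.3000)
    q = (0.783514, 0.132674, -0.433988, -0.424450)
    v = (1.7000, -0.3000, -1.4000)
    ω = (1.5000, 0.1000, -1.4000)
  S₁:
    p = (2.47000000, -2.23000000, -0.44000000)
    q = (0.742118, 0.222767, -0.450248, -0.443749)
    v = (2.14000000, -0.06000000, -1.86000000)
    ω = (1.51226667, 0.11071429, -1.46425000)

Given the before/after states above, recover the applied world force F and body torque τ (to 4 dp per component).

ω₁ − ω₀ = (0.01226667, 0.01071429, -0.06425000)
ω₀×(Iω₀) = (-0.0084, 0.1050, -0.0015)
I·α + gyro = (0.0100, 0.1200, -0.1300)
Δv = v₁−v₀ = (0.44000000, 0.24000000, -0.46000000)
F = m·Δv/dt = (2.2000, 1.2000, -2.3000)

F = (2.2000, 1.2000, -2.3000)
τ = (0.0100, 0.1200, -0.1300)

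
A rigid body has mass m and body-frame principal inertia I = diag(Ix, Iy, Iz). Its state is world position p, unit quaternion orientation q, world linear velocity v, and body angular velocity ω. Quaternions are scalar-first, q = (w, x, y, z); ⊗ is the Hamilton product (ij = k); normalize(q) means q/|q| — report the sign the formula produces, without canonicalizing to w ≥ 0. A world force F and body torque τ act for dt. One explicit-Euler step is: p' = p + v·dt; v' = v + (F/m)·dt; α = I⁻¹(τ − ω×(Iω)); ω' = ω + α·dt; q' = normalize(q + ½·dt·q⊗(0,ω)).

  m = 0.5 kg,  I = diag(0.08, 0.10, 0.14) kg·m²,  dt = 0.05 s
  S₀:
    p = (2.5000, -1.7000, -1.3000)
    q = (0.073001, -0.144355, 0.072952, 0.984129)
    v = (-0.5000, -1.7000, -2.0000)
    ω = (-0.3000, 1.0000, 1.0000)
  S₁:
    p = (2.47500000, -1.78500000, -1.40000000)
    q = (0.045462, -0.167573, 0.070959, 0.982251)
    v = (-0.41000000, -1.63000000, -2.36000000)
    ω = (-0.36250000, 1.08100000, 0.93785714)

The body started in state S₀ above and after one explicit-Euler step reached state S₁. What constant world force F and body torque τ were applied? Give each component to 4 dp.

velocity change Δv = (0.09000000, 0.07000000, -0.36000000)
F = m·Δv/dt = (0.9000, 0.7000, -3.6000)
Δω = ω₁−ω₀ = (-0.06250000, 0.08100000, -0.06214286)
applied torque τ = (-0.0600, 0.1800, -0.1800)

F = (0.9000, 0.7000, -3.6000)
τ = (-0.0600, 0.1800, -0.1800)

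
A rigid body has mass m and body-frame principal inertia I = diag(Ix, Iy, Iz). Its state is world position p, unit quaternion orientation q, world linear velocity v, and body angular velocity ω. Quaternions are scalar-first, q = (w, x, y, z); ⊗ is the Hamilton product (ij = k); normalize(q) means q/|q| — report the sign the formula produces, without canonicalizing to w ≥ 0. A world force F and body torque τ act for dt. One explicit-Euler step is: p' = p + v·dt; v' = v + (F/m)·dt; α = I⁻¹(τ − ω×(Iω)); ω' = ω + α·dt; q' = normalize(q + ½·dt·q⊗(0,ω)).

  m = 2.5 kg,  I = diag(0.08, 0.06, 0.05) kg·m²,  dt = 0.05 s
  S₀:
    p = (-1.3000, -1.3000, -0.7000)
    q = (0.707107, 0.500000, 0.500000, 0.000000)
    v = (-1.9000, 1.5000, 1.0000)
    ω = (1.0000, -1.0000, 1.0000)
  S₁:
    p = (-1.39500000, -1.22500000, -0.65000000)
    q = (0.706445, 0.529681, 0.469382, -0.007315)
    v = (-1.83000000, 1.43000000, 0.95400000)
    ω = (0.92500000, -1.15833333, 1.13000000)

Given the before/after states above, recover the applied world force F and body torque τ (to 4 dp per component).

v₁ − v₀ = (0.07000000, -0.07000000, -0.04600000)
applied force F = (3.5000, -3.5000, -2.3000)
rate change Δω = (-0.07500000, -0.15833333, 0.13000000)
gyro term ω₀×Iω₀ = (0.0100, 0.0300, 0.0200)
τ = I·(Δω/dt) + ω₀×(Iω₀) = (-0.1100, -0.1600, 0.1500)

F = (3.5000, -3.5000, -2.3000)
τ = (-0.1100, -0.1600, 0.1500)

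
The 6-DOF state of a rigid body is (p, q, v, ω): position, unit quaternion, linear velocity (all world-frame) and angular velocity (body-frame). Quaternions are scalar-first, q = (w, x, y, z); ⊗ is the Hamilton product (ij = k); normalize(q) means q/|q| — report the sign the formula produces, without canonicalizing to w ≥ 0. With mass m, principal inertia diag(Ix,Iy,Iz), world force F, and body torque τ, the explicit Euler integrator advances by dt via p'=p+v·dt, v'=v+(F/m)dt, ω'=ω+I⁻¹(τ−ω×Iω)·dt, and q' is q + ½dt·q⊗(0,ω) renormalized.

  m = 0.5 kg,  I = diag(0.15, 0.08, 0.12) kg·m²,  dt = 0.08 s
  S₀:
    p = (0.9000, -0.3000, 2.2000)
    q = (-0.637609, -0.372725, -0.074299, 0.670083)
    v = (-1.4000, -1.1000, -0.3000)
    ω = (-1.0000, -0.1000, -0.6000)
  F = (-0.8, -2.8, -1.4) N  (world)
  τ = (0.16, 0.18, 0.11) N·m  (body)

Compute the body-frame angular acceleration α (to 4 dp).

α = (1.0507, 2.0250, 0.9750)

gyro term ω×Iω = (0.0024, 0.0180, -0.0070)
α = I⁻¹(τ − ω×Iω) = (1.0507, 2.0250, 0.9750)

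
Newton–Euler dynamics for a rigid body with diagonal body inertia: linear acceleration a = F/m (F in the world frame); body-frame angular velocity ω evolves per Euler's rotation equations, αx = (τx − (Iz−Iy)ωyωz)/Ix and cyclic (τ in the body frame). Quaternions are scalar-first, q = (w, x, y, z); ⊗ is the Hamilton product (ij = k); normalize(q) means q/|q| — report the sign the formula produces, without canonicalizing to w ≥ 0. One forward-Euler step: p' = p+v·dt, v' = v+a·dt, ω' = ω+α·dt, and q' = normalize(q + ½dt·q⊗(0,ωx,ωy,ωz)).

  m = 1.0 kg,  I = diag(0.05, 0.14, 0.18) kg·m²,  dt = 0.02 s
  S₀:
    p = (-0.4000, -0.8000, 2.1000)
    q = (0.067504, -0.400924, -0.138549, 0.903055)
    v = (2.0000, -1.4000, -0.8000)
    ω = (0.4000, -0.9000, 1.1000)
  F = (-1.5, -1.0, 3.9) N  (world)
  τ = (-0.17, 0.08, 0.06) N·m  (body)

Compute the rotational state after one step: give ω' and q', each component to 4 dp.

precession coupling ω×(Iω) = (-0.0396, -0.0572, -0.0324)
(τ − ω×Iω)/I = (-2.6080, 0.9800, 0.5133)
ω' = ω + α·dt = (0.3478, -0.8804, 1.1103)
Hamilton product q⊗(0,ω) = (-0.9576850, 0.6873472, 0.7414848, 0.4905056)
q + ½dt·q⊗(0,ω), renormalized = (0.0579, -0.3940, -0.1311, 0.9079)

ω' = (0.3478, -0.8804, 1.1103)
q' = (0.0579, -0.3940, -0.1311, 0.9079)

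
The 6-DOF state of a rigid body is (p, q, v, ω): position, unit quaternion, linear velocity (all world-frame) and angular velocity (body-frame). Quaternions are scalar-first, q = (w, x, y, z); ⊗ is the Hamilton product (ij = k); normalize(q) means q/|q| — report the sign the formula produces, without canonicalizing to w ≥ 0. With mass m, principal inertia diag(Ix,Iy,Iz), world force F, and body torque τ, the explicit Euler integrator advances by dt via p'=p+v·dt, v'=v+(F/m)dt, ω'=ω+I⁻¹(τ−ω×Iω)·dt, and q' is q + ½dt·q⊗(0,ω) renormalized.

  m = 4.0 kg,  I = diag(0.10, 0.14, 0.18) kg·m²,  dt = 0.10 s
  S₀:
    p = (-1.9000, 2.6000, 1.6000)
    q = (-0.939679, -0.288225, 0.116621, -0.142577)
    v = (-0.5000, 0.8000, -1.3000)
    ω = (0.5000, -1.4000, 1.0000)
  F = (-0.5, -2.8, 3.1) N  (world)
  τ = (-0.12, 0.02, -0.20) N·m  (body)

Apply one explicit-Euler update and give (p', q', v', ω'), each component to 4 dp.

gyro term ω×Iω = (-0.0560, -0.0400, -0.0280)
angular accel α = (-0.6400, 0.4286, -0.9556)
new body rate ω' = (0.4360, -1.3571, 0.9044)
Hamilton product q⊗(0,ω) = (0.4499589, -0.5528263, 1.5324871, -0.5944745)
q' = normalize(q + ½dt·q⊗(0,ω)) = (-0.9135, -0.3146, 0.1925, -0.1716)
linear accel F/m = (-0.1250, -0.7000, 0.7750)
p + v·dt = (-1.9500, 2.6800, 1.4700)
new velocity v' = (-0.5125, 0.7300, -1.2225)

p' = (-1.9500, 2.6800, 1.4700)
q' = (-0.9135, -0.3146, 0.1925, -0.1716)
v' = (-0.5125, 0.7300, -1.2225)
ω' = (0.4360, -1.3571, 0.9044)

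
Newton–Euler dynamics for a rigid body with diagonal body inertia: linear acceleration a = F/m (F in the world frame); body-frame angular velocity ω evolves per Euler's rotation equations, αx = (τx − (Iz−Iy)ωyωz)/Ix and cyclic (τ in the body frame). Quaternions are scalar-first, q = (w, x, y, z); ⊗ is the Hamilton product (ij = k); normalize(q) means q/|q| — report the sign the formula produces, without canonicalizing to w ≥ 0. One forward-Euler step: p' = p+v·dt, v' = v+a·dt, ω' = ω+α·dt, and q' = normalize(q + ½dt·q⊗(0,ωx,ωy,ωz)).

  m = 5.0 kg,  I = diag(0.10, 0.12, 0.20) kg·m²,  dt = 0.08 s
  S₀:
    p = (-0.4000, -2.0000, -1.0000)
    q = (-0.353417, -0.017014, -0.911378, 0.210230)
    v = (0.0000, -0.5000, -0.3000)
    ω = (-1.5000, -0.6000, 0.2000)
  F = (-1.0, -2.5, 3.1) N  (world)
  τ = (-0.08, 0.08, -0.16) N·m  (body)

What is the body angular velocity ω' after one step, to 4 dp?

ω' = (-1.5563, -0.5667, 0.1288)

gyro term ω×Iω = (-0.0096, 0.0300, 0.0180)
α = I⁻¹(τ − ω×Iω) = (-0.7040, 0.4167, -0.8900)
ω' = ω + α·dt = (-1.5563, -0.5667, 0.1288)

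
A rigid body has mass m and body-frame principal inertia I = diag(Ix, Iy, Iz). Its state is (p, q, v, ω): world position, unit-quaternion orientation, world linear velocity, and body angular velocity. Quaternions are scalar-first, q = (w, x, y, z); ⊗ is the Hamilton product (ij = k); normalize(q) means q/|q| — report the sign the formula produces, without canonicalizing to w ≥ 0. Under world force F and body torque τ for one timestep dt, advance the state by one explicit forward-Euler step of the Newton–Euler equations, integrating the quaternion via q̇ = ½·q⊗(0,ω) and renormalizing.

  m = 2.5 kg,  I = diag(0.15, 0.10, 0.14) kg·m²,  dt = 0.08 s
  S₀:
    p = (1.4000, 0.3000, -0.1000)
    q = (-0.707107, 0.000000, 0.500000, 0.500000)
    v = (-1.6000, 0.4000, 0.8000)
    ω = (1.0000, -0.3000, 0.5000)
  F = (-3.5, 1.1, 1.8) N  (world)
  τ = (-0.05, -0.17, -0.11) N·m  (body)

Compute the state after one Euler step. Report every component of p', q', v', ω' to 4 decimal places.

p' = (1.2720, 0.3320, -0.0360)
q' = (-0.7103, -0.0123, 0.5279, 0.4654)
v' = (-1.7120, 0.4352, 0.8576)
ω' = (0.9765, -0.4400, 0.4286)

precession coupling ω×(Iω) = (-0.0060, 0.0050, 0.0150)
α = I⁻¹(τ − ω×Iω) = (-0.2933, -1.7500, -0.8929)
ω + α·dt = (0.9765, -0.4400, 0.4286)
2q̇ = q⊗(0,ω) = (-0.1000000, -0.3071070, 0.7121321, -0.8535535)
q' = normalize(q + ½dt·q⊗(0,ω)) = (-0.7103, -0.0123, 0.5279, 0.4654)
a = (-1.4000, 0.4400, 0.7200)
p' = p + v·dt = (1.2720, 0.3320, -0.0360)
new velocity v' = (-1.7120, 0.4352, 0.8576)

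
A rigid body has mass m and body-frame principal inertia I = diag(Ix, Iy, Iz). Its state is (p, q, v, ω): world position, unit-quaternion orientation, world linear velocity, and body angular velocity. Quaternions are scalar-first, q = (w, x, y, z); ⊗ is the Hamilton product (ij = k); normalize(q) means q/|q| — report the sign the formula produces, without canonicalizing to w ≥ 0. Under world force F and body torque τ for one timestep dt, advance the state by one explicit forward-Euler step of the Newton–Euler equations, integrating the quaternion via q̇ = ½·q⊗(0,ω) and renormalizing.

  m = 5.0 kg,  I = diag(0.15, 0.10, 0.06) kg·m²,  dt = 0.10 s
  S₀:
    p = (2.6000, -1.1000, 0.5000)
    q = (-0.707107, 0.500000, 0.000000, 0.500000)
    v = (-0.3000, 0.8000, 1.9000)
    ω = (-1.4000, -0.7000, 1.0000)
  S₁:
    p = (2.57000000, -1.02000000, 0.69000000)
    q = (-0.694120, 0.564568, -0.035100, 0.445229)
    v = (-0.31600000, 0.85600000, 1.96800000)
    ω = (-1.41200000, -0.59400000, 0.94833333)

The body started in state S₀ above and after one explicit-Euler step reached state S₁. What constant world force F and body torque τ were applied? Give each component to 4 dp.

F = (-0.8000, 2.8000, 3.4000)
τ = (0.0100, -0.0200, -0.0800)

velocity change Δv = (-0.01600000, 0.05600000, 0.06800000)
F = m·Δv/dt = (-0.8000, 2.8000, 3.4000)
rate change Δω = (-0.01200000, 0.10600000, -0.05166667)
applied torque τ = (0.0100, -0.0200, -0.0800)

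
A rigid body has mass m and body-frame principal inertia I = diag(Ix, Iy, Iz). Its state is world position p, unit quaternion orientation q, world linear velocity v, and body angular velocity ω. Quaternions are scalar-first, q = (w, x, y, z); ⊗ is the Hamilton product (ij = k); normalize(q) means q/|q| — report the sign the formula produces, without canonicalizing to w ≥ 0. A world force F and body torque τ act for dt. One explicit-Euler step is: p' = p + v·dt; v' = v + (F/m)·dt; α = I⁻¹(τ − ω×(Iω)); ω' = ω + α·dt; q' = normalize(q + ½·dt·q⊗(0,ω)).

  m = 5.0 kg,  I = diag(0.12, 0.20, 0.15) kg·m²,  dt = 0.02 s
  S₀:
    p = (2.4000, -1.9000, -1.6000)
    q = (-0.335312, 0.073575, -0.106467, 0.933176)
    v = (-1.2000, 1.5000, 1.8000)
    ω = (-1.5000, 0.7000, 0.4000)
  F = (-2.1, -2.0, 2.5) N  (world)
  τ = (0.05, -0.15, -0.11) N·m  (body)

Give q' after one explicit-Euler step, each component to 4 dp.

q' = (-0.3371, 0.0716, -0.1231, 0.9306)

Hamilton product q⊗(0,ω) = (-0.1883810, -0.1928420, -1.6639124, -0.2423228)
q' = normalize(q + ½dt·q⊗(0,ω)) = (-0.3371, 0.0716, -0.1231, 0.9306)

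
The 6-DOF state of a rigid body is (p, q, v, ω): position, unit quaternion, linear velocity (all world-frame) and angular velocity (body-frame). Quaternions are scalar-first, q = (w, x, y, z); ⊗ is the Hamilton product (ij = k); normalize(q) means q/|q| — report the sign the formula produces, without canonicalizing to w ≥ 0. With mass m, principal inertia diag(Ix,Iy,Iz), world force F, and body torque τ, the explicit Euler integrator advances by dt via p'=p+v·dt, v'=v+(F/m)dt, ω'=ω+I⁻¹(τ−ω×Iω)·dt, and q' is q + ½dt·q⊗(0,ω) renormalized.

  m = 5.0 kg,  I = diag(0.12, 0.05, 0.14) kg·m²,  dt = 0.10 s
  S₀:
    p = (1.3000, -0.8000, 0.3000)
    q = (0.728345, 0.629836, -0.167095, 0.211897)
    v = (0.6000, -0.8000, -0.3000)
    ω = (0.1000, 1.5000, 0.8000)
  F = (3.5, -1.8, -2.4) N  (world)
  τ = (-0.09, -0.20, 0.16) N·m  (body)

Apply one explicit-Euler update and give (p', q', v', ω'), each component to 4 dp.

gyro term ω×Iω = (0.1080, -0.0016, -0.0105)
angular accel α = (-1.6500, -3.9680, 1.2179)
new body rate ω' = (-0.0650, 1.1032, 0.9218)
q⊗(0,ω) = (0.0181413, -0.3786870, 0.6098384, 1.5441395)
q' = normalize(q + ½dt·q⊗(0,ω)) = (0.7266, 0.6087, -0.1361, 0.2881)
p' = p + v·dt = (1.3600, -0.8800, 0.2700)
new velocity v' = (0.6700, -0.8360, -0.3480)

p' = (1.3600, -0.8800, 0.2700)
q' = (0.7266, 0.6087, -0.1361, 0.2881)
v' = (0.6700, -0.8360, -0.3480)
ω' = (-0.0650, 1.1032, 0.9218)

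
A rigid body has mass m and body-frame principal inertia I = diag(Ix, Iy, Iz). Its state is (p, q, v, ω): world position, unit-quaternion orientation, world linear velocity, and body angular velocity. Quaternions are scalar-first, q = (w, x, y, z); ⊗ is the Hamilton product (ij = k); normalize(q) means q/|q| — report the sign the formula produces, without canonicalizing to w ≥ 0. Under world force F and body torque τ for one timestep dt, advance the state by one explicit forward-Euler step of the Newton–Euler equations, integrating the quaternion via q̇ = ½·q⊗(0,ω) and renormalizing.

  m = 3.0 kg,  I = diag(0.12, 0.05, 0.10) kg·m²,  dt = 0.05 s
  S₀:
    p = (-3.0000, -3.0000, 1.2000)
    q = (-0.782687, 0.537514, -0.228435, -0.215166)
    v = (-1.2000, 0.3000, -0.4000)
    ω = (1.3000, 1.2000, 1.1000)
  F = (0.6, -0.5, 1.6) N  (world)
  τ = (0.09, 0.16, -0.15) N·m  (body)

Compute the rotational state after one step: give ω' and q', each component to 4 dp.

gyro term ω×Iω = (0.0660, 0.0286, -0.1092)
angular accel α = (0.2000, 2.6280, -0.4080)
ω + α·dt = (1.3100, 1.3314, 1.0796)
q⊗(0,ω) = (-0.1879636, -1.0105724, -1.8102056, 0.0810266)
q + ½dt·q⊗(0,ω), renormalized = (-0.7863, 0.5116, -0.2733, -0.2129)

ω' = (1.3100, 1.3314, 1.0796)
q' = (-0.7863, 0.5116, -0.2733, -0.2129)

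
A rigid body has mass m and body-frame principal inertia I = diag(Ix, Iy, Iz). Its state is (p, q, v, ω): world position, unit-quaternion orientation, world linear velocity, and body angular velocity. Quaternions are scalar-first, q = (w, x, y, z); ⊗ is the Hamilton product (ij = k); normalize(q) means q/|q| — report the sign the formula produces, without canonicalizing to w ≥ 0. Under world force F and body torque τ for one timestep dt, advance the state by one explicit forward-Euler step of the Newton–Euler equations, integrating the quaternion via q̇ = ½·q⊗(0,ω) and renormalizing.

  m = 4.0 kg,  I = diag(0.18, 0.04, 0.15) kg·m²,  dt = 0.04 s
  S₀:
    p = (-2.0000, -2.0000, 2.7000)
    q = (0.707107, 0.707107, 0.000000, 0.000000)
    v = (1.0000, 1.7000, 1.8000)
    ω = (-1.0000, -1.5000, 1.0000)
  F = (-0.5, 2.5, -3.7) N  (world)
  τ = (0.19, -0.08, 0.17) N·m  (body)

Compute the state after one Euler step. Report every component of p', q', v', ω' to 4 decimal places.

p' = (-1.9600, -1.9320, 2.7720)
q' = (0.7206, 0.6924, -0.0353, -0.0071)
v' = (0.9950, 1.7250, 1.7630)
ω' = (-0.9211, -1.5500, 1.1013)

angular accel α = (1.9722, -1.2500, 2.5333)
ω + α·dt = (-0.9211, -1.5500, 1.1013)
Hamilton product q⊗(0,ω) = (0.7071070, -0.7071070, -1.7677675, -0.3535535)
q' = normalize(q + ½dt·q⊗(0,ω)) = (0.7206, 0.6924, -0.0353, -0.0071)
p + v·dt = (-1.9600, -1.9320, 2.7720)
v + (F/m)dt = (0.9950, 1.7250, 1.7630)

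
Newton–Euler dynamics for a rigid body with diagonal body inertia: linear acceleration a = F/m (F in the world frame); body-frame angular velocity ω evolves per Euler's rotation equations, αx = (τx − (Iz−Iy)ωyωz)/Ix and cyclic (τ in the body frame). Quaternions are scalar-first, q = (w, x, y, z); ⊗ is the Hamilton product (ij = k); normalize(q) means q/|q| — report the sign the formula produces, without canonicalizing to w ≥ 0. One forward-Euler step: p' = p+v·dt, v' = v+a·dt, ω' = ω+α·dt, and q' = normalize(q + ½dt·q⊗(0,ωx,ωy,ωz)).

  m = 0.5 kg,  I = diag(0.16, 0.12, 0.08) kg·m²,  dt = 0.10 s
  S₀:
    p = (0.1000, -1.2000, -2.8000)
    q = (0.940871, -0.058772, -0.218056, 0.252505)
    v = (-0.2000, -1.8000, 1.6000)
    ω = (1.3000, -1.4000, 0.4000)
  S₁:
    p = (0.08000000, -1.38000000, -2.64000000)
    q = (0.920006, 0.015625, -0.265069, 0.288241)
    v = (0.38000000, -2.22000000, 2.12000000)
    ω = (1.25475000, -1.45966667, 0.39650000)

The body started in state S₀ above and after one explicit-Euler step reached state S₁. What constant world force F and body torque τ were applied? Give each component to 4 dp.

F = (2.9000, -2.1000, 2.6000)
τ = (-0.0500, -0.0300, 0.0700)

ω₁ − ω₀ = (-0.04525000, -0.05966667, -0.00350000)
gyro term ω₀×Iω₀ = (0.0224, 0.0416, 0.0728)
applied torque τ = (-0.0500, -0.0300, 0.0700)
Δv = v₁−v₀ = (0.58000000, -0.42000000, 0.52000000)
m·(v₁−v₀)/dt = (2.9000, -2.1000, 2.6000)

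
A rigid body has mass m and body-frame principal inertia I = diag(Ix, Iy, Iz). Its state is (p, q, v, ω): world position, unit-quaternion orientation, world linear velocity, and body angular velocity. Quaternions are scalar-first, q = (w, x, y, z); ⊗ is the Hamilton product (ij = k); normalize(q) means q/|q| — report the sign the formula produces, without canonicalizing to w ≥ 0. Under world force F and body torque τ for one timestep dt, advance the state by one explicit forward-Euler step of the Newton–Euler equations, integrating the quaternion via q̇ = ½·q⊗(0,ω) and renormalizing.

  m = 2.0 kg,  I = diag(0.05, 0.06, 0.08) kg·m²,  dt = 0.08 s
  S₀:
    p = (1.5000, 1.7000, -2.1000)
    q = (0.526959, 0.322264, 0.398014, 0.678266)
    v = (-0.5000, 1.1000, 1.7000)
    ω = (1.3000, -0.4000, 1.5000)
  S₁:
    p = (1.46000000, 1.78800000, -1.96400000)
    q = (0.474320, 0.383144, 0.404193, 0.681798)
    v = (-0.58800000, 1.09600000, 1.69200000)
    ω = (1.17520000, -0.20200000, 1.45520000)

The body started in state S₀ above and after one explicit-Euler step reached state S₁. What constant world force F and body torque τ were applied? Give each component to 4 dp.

Δω = ω₁−ω₀ = (-0.12480000, 0.19800000, -0.04480000)
gyro term ω₀×Iω₀ = (-0.0120, -0.0585, -0.0052)
τ = I·(Δω/dt) + ω₀×(Iω₀) = (-0.0900, 0.0900, -0.0500)
Δv = v₁−v₀ = (-0.08800000, -0.00400000, -0.00800000)
applied force F = (-2.2000, -0.1000, -0.2000)

F = (-2.2000, -0.1000, -0.2000)
τ = (-0.0900, 0.0900, -0.0500)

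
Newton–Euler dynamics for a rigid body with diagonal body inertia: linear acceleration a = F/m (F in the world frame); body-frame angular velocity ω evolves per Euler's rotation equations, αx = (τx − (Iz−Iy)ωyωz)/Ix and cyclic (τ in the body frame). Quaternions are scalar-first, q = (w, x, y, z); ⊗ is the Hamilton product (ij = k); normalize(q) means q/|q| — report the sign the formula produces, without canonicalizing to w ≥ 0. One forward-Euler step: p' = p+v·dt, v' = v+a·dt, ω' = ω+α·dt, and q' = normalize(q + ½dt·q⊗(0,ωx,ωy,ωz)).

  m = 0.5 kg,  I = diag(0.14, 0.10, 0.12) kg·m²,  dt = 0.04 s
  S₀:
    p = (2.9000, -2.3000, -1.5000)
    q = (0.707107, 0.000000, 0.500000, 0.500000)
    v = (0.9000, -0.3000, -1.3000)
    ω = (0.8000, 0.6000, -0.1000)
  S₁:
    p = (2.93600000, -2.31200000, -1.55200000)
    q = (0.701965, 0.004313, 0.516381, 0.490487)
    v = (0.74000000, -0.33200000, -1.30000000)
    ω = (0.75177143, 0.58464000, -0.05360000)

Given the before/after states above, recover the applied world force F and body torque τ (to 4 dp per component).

v₁ − v₀ = (-0.16000000, -0.03200000, 0.00000000)
m·(v₁−v₀)/dt = (-2.0000, -0.4000, 0.0000)
Δω = ω₁−ω₀ = (-0.04822857, -0.01536000, 0.04640000)
τ = I·(Δω/dt) + ω₀×(Iω₀) = (-0.1700, -0.0400, 0.1200)

F = (-2.0000, -0.4000, 0.0000)
τ = (-0.1700, -0.0400, 0.1200)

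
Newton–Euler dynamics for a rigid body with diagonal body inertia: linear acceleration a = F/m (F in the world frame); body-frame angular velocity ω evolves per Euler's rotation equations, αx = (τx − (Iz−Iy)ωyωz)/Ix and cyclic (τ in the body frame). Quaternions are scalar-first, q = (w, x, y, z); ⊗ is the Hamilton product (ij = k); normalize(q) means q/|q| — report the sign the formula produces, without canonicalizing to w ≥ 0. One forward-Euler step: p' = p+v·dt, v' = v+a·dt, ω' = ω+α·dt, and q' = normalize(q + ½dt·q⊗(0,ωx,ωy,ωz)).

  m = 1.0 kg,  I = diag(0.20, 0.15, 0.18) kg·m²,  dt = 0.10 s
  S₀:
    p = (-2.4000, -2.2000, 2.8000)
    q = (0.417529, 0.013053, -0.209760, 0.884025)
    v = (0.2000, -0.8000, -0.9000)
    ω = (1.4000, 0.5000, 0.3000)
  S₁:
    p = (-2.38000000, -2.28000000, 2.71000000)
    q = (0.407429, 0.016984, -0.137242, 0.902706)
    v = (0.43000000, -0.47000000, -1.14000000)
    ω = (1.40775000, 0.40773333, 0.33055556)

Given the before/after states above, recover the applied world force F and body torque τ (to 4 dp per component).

F = (2.3000, 3.3000, -2.4000)
τ = (0.0200, -0.1300, 0.0200)

v₁ − v₀ = (0.23000000, 0.33000000, -0.24000000)
F = m·Δv/dt = (2.3000, 3.3000, -2.4000)
Δω = ω₁−ω₀ = (0.00775000, -0.09226667, 0.03055556)
ω₀×(Iω₀) = (0.0045, 0.0084, -0.0350)
I·α + gyro = (0.0200, -0.1300, 0.0200)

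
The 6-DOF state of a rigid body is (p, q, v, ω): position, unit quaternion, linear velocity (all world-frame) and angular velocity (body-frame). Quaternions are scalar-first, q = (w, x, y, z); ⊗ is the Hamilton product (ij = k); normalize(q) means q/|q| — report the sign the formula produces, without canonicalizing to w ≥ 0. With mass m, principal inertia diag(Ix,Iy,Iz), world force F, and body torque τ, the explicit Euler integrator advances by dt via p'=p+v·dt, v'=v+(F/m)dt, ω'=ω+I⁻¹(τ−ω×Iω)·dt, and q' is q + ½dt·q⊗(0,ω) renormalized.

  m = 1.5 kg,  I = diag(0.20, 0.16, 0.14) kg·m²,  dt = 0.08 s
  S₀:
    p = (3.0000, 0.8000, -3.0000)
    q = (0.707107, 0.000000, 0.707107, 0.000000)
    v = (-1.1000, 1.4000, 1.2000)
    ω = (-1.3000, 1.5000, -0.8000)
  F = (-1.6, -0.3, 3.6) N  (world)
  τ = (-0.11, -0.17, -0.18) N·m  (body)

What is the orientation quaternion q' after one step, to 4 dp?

q' = (0.6623, -0.0592, 0.7468, 0.0141)

2q̇ = q⊗(0,ω) = (-1.0606605, -1.4849247, 1.0606605, 0.3535535)
q + ½dt·q⊗(0,ω), renormalized = (0.6623, -0.0592, 0.7468, 0.0141)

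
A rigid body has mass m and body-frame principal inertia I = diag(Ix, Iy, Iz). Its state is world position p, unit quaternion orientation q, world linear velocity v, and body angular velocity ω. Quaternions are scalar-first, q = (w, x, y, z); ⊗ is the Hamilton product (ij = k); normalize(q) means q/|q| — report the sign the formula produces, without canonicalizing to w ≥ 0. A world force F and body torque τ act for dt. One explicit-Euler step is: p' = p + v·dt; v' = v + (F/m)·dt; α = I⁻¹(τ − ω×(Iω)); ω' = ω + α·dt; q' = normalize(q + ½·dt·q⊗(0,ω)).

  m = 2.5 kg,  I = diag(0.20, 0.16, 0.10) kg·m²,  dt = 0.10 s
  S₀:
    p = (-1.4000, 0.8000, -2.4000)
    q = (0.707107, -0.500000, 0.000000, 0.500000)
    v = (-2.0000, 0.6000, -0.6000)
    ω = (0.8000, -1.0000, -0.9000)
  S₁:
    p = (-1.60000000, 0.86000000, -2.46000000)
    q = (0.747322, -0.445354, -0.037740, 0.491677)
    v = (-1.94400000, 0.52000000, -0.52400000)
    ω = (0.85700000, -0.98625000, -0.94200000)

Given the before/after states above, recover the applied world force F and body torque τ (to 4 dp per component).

F = (1.4000, -2.0000, 1.9000)
τ = (0.0600, -0.0500, -0.0100)

v₁ − v₀ = (0.05600000, -0.08000000, 0.07600000)
applied force F = (1.4000, -2.0000, 1.9000)
rate change Δω = (0.05700000, 0.01375000, -0.04200000)
precession coupling = (-0.0540, -0.0720, 0.0320)
τ = I·(Δω/dt) + ω₀×(Iω₀) = (0.0600, -0.0500, -0.0100)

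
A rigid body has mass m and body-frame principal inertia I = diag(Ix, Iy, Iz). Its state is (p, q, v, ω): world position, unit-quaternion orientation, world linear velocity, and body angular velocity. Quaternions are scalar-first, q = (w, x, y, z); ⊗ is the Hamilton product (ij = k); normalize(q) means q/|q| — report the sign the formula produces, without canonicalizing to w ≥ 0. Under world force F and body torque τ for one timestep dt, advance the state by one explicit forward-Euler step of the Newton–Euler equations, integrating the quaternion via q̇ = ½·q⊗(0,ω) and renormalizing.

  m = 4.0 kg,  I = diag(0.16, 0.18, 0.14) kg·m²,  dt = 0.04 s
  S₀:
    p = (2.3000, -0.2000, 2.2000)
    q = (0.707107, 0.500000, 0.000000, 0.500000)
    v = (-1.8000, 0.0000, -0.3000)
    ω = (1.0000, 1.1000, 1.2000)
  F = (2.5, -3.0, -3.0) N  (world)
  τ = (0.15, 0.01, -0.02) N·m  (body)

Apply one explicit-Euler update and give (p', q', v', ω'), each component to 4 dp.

p' = (2.2280, -0.2000, 2.1880)
q' = (0.6846, 0.5028, 0.0135, 0.5276)
v' = (-1.7750, -0.0300, -0.3300)
ω' = (1.0507, 1.0969, 1.1880)

α = I⁻¹(τ − ω×Iω) = (1.2675, -0.0778, -0.3000)
ω + α·dt = (1.0507, 1.0969, 1.1880)
q⊗(0,ω) = (-1.1000000, 0.1571070, 0.6778177, 1.3985284)
updated quaternion q' = (0.6846, 0.5028, 0.0135, 0.5276)
a = F/m = (0.6250, -0.7500, -0.7500)
p + v·dt = (2.2280, -0.2000, 2.1880)
v + (F/m)dt = (-1.7750, -0.0300, -0.3300)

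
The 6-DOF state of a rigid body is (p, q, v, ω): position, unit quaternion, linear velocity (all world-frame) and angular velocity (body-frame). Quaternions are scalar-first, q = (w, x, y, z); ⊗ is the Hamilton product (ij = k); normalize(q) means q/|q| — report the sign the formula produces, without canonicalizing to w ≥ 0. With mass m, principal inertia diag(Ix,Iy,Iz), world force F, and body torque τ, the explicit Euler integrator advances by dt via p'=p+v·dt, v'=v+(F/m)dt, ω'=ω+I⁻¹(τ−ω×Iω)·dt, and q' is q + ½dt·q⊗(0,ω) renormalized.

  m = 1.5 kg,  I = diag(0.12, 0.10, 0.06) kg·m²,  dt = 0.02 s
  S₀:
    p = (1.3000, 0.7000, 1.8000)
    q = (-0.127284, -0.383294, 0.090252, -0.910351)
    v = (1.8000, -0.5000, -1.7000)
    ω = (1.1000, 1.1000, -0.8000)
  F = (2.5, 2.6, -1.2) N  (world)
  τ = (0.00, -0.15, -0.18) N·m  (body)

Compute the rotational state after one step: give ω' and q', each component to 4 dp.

angular accel α = (-0.2933, -0.9720, -2.5967)
ω + α·dt = (1.0941, 1.0806, -0.8519)
2q̇ = q⊗(0,ω) = (-0.4059346, 0.7891721, -1.4480337, -0.4190734)
updated quaternion q' = (-0.1313, -0.3753, 0.0758, -0.9144)

ω' = (1.0941, 1.0806, -0.8519)
q' = (-0.1313, -0.3753, 0.0758, -0.9144)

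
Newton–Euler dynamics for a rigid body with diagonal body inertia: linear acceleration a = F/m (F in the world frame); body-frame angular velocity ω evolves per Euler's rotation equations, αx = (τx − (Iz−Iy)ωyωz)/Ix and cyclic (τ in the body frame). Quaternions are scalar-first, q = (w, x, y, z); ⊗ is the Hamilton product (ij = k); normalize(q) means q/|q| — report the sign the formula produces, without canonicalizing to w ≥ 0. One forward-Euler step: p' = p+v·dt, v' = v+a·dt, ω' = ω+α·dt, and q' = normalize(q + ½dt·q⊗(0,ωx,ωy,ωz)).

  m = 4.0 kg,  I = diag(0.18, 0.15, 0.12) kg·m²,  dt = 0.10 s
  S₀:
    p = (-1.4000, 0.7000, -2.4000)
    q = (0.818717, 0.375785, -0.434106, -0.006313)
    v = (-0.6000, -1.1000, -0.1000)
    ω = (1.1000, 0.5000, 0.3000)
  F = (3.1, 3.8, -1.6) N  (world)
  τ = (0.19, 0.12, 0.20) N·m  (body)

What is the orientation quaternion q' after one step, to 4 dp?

2q̇ = q⊗(0,ω) = (-0.1944166, 0.7735134, 0.2896787, 0.9110242)
updated quaternion q' = (0.8074, 0.4137, -0.4188, 0.0392)

q' = (0.8074, 0.4137, -0.4188, 0.0392)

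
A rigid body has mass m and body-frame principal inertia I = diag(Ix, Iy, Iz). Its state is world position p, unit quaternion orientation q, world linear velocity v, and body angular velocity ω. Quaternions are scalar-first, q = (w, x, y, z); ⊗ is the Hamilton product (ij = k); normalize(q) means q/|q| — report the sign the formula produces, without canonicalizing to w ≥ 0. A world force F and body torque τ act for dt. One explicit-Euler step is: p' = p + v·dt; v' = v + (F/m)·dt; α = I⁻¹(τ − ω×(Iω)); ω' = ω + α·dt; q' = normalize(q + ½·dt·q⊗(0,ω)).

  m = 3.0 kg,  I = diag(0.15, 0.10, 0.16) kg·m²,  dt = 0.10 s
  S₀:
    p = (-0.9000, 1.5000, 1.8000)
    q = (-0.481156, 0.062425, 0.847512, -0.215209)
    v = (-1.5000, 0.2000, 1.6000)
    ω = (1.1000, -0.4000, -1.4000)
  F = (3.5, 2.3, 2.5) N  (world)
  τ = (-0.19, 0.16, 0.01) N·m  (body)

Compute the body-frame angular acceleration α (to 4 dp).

α = (-1.4907, 1.4460, -0.0750)

ω×(Iω) gyroscopic = (0.0336, 0.0154, 0.0220)
angular accel α = (-1.4907, 1.4460, -0.0750)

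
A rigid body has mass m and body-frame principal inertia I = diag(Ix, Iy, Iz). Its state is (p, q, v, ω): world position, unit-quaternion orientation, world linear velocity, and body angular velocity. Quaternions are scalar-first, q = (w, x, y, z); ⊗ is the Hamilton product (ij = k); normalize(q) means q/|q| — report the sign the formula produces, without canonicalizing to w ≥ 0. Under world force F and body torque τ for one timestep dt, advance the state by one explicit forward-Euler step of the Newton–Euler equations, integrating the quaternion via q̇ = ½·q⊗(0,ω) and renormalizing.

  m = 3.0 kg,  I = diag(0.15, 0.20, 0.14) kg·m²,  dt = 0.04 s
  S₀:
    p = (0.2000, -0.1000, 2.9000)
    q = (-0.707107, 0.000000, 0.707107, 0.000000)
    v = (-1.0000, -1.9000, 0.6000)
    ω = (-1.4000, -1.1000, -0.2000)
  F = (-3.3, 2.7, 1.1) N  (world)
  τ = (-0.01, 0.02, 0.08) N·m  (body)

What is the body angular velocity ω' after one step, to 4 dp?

angular accel α = (0.0213, 0.0860, 0.0214)
ω + α·dt = (-1.3991, -1.0966, -0.1991)

ω' = (-1.3991, -1.0966, -0.1991)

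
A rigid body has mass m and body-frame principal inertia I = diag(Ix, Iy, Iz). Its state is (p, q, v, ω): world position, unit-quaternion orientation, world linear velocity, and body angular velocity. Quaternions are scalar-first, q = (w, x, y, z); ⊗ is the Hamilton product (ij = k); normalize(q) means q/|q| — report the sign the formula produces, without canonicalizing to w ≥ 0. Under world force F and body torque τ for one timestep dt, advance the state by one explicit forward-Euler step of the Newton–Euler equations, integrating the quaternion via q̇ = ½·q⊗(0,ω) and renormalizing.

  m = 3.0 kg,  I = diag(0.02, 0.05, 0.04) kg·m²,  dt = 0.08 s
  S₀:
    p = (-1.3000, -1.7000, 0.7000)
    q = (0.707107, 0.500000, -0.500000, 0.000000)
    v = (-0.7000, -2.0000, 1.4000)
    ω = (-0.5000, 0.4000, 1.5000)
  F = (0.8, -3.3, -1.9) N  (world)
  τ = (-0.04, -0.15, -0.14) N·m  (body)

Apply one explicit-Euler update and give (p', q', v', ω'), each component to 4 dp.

angular accel α = (-1.7000, -3.3000, -3.3500)
ω + α·dt = (-0.6360, 0.1360, 1.2320)
2q̇ = q⊗(0,ω) = (0.4500000, -1.1035535, -0.4671572, 1.0106605)
q + ½dt·q⊗(0,ω), renormalized = (0.7236, 0.4549, -0.5176, 0.0403)
linear accel F/m = (0.2667, -1.1000, -0.6333)
p' = p + v·dt = (-1.3560, -1.8600, 0.8120)
v + (F/m)dt = (-0.6787, -2.0880, 1.3493)

p' = (-1.3560, -1.8600, 0.8120)
q' = (0.7236, 0.4549, -0.5176, 0.0403)
v' = (-0.6787, -2.0880, 1.3493)
ω' = (-0.6360, 0.1360, 1.2320)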